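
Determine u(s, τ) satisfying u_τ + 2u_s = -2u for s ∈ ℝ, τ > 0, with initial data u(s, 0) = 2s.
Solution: Substitute u = exp(-2τ)w.
Then u_τ = exp(-2τ)(w_τ - 2w), u_s = exp(-2τ)w_s; substituting and dividing by exp(-2τ), the lower-order terms cancel: w_τ + 2w_s = 0 (standard advection equation).
Data for w: w(s,0) = u(s,0) = 2s.
By characteristics (ds/dτ = 2), w(s,τ) = f(s - 2τ) with f = w(·, 0).
So w(s,τ) = 2s - 4τ, and u(s,τ) = exp(-2τ)w(s,τ).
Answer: u(s, τ) = 2sexp(-2τ) - 4τexp(-2τ)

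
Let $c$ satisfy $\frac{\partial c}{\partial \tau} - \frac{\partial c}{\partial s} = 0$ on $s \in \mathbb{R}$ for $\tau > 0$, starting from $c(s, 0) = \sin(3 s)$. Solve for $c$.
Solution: By characteristics ($ds/d\tau = -1$), $c(s,\tau) = f(s + \tau)$ with $f = c( \cdot , 0)$.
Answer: $c(s, \tau) = \sin(3 \tau + 3 s)$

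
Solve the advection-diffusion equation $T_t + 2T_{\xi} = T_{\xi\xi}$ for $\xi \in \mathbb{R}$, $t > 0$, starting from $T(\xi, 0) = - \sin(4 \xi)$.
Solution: Moving frame: $\eta = \xi - 2t$, $\sigma = t$, $T = u(\eta,\sigma)$, so $T_t = u_{\sigma} - 2u_{\eta}$ and $T_{\xi\xi} = u_{\eta\eta}$.
Hence $T_t + 2T_{\xi} = u_{\sigma}$ and the PDE becomes the heat equation $u_{\sigma} = u_{\eta\eta}$ on $\eta \in \mathbb{R}$.
Initial data: $u(\eta,0) = T(\eta,0) = - \sin(4 \eta)$. Each mode $\sin(n\eta)$ decays as $e^{-n^2\sigma}$ on $\mathbb{R}$, so $u(\eta,\sigma) = \sum c_n e^{-n^2\sigma} \sin(n\eta)$ with $c_4=-1$: $u(\eta,\sigma) = - e^{-16 \sigma} \sin(4 \eta)$.
Substituting back: $T(\xi,t) = u(\xi - 2t, t)$.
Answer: $T(\xi, t) = - e^{-16 t} \sin(4 \xi - 8 t)$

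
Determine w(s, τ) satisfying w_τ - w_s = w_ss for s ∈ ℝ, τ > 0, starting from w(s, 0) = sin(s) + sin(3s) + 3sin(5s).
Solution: Moving frame: η = s + τ, σ = τ, w = u(η,σ), so w_τ = u_σ + u_η and w_ss = u_ηη.
Hence w_τ - w_s = u_σ and the PDE becomes the heat equation u_σ = u_ηη on η ∈ ℝ.
Initial data: u(η,0) = w(η,0) = sin(η) + sin(3η) + 3sin(5η). Each mode sin(nη) decays as exp(-n²σ) on ℝ, so u(η,σ) = Σ c_n exp(-n²σ) sin(nη) with c_1=1, c_3=1, c_5=3: u(η,σ) = exp(-σ)sin(η) + exp(-9σ)sin(3η) + 3exp(-25σ)sin(5η).
Substituting back: w(s,τ) = u(s + τ, τ).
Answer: w(s, τ) = exp(-τ)sin(s + τ) + exp(-9τ)sin(3s + 3τ) + 3exp(-25τ)sin(5s + 5τ)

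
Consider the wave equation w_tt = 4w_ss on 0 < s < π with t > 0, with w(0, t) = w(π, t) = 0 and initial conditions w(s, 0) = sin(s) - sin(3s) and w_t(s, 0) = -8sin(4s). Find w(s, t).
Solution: Separating variables: w = Σ [A_n cos(ω_n t) + B_n sin(ω_n t)] sin(ns), ω_n = 2n. From ICs (B_n = velocity coefficient / ω_n): A_1=1, A_3=-1, B_4=-1.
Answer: w(s, t) = sin(s)cos(2t) - sin(3s)cos(6t) - sin(4s)sin(8t)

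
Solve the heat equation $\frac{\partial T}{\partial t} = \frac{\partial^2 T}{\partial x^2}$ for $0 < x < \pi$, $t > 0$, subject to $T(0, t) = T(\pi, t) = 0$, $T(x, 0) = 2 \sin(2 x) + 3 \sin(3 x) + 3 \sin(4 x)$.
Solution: Using separation of variables $T = X(x)G(t)$:
Eigenfunctions: $\sin(nx)$, $n = 1, 2, 3, \ldots$
General solution: $T(x, t) = \sum c_n \sin(nx) e^{-n^2 t}$
Matching $T(x,0) = 2 \sin(2 x) + 3 \sin(3 x) + 3 \sin(4 x)$ term by term: $c_2=2, c_3=3, c_4=3$.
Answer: $T(x, t) = 2 e^{-4 t} \sin(2 x) + 3 e^{-9 t} \sin(3 x) + 3 e^{-16 t} \sin(4 x)$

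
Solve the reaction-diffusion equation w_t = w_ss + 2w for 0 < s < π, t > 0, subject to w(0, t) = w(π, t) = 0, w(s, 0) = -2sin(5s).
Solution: Substitute w = exp(2t)u.
Then w_t = exp(2t)(u_t + 2u), w_ss = exp(2t)u_ss; substituting and dividing by exp(2t), the lower-order terms cancel: u_t = u_ss (standard heat equation).
Data for u: u(s,0) = w(s,0) = -2sin(5s). The boundary conditions carry over: u(0,t) = u(π,t) = 0.
Separating variables: u = Σ c_n exp(-n²t) sin(ns). From u(s,0) = -2sin(5s): c_5=-2.
So u(s,t) = -2exp(-25t)sin(5s), and w(s,t) = exp(2t)u(s,t).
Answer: w(s, t) = -2exp(-23t)sin(5s)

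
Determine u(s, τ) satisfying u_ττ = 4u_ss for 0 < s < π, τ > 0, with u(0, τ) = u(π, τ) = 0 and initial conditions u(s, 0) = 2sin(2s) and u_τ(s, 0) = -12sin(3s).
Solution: Using separation of variables u = X(s)T(τ):
Eigenfunctions: sin(ns), n = 1, 2, 3, ...
General solution: u(s, τ) = Σ [A_n cos(2n τ) + B_n sin(2n τ)] sin(ns)
From u(s,0) = 2sin(2s): A_2=2. From u_τ(s,0) = -12sin(3s), using u_τ(s,0) = Σ ω_n B_n sin(ns) with ω_n = 2n: B_3 = (-12)/6 = -2.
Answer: u(s, τ) = 2sin(2s)cos(4τ) - 2sin(3s)sin(6τ)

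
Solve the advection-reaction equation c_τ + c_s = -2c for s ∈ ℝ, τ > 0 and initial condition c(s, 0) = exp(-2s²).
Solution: Substitute c = exp(-2τ)u, i.e. u = exp(2τ)c.
By the product rule, c_τ = exp(-2τ)(u_τ - 2u), c_s = exp(-2τ)u_s.
Substituting into the PDE and dividing by exp(-2τ): u_τ - 2u + u_s = -2u.
The lower-order terms cancel, leaving the standard advection equation u_τ + u_s = 0.
Initial data for u: u(s,0) = c(s,0) = exp(-2s²).
Solve for u:
  By method of characteristics (waves move right with speed 1):
  Along characteristics s - τ = const, u is constant, so u(s,τ) = f(s - τ) with f = u(·, 0).
Hence u(s,τ) = exp(-2(s - τ)²).
Transform back: c(s,τ) = exp(-2τ)u(s,τ).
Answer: c(s, τ) = exp(-2τ)exp(-2(s - τ)²)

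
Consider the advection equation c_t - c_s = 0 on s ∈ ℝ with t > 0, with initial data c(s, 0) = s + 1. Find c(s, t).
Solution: By characteristics (ds/dt = -1), c(s,t) = f(s + t) with f = c(·, 0).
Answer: c(s, t) = s + t + 1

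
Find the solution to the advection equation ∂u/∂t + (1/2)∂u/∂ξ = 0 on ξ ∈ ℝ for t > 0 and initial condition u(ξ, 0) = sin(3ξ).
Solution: By method of characteristics (waves move right with speed 1/2):
Along characteristics ξ - (1/2)t = const, u is constant, so u(ξ,t) = f(ξ - (1/2)t) with f = u(·, 0).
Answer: u(ξ, t) = -sin(3t/2 - 3ξ)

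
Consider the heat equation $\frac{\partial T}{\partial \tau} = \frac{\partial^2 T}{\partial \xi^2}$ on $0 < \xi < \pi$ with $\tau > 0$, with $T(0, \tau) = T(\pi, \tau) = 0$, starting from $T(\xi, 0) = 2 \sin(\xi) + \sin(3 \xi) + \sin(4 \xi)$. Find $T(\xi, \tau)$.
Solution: Separating variables: $T = \sum c_n e^{-n^2\tau} \sin(n\xi)$. From $T(\xi,0) = 2 \sin(\xi) + \sin(3 \xi) + \sin(4 \xi)$: $c_1=2, c_3=1, c_4=1$.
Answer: $T(\xi, \tau) = 2 e^{-\tau} \sin(\xi) + e^{-9 \tau} \sin(3 \xi) + e^{-16 \tau} \sin(4 \xi)$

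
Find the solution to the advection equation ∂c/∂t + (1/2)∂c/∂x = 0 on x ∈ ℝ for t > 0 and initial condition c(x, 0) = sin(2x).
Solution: By method of characteristics (waves move right with speed 1/2):
Along characteristics x - (1/2)t = const, c is constant, so c(x,t) = f(x - (1/2)t) with f = c(·, 0).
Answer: c(x, t) = -sin(t - 2x)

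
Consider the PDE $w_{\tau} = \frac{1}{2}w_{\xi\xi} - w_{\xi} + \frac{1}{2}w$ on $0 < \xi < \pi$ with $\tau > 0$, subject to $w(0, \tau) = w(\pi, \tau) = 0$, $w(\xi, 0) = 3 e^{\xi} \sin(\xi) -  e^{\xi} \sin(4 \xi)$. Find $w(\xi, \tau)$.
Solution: Substitute $w = e^{\xi}u$.
Then $w_{\xi} = e^{\xi}(u_{\xi} + u)$, $w_{\xi\xi} = e^{\xi}(u_{\xi\xi} + 2u_{\xi} + u)$, $w_{\tau} = e^{\xi}u_{\tau}$; substituting and dividing by $e^{\xi}$, the lower-order terms cancel: $u_{\tau} = \frac{1}{2}u_{\xi\xi}$ (standard heat equation).
Data for $u$: $u(\xi,0) = e^{-\xi}w(\xi,0) = 3 \sin(\xi) - \sin(4 \xi)$. The boundary conditions carry over: $u(0,\tau) = u(\pi,\tau) = 0$.
Separating variables: $u = \sum c_n e^{-n^2\tau/2} \sin(n\xi)$. From $u(\xi,0) = 3 \sin(\xi) - \sin(4 \xi)$: $c_1=3, c_4=-1$.
So $u(\xi,\tau) = - e^{-8 \tau} \sin(4 \xi) + 3 e^{-\tau/2} \sin(\xi)$, and $w(\xi,\tau) = e^{\xi}u(\xi,\tau)$.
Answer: $w(\xi, \tau) = - e^{-8 \tau} e^{\xi} \sin(4 \xi) + 3 e^{-\tau/2} e^{\xi} \sin(\xi)$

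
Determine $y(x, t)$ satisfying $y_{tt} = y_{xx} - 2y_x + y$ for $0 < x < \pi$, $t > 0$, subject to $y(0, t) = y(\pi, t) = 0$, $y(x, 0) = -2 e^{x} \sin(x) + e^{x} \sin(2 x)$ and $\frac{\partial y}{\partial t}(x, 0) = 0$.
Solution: Substitute $y = e^{x}u$.
Then $y_x = e^{x}(u_x + u)$, $y_{xx} = e^{x}(u_{xx} + 2u_x + u)$, $y_{tt} = e^{x}u_{tt}$; substituting and dividing by $e^{x}$, the lower-order terms cancel: $u_{tt} = u_{xx}$ (standard wave equation).
Data for $u$: $u(x,0) = e^{-x}y(x,0) = -2 \sin(x) + \sin(2 x)$; $u_t(x,0) = e^{-x}y_t(x,0) = 0$. The boundary conditions carry over: $u(0,t) = u(\pi,t) = 0$.
Separating variables: $u = \sum [A_n \cos(\omega_n t) + B_n \sin(\omega_n t)] \sin(nx)$, $\omega_n = n$. From ICs: $A_1=-2, A_2=1$.
So $u(x,t) = -2 \sin(x) \cos(t) + \sin(2 x) \cos(2 t)$, and $y(x,t) = e^{x}u(x,t)$.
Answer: $y(x, t) = -2 e^{x} \sin(x) \cos(t) + e^{x} \sin(2 x) \cos(2 t)$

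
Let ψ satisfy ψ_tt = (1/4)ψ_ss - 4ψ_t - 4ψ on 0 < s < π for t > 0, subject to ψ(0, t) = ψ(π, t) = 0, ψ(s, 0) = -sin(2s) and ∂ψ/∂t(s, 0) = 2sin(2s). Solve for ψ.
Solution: Substitute ψ = exp(-2t)u.
Then ψ_t = exp(-2t)(u_t - 2u), ψ_tt = exp(-2t)(u_tt - 4u_t + 4u), ψ_ss = exp(-2t)u_ss; substituting and dividing by exp(-2t), the lower-order terms cancel: u_tt = (1/4)u_ss (standard wave equation).
Data for u: u(s,0) = ψ(s,0) = -sin(2s); u_t(s,0) = ψ_t(s,0) + 2ψ(s,0) = 0. The boundary conditions carry over: u(0,t) = u(π,t) = 0.
Separating variables: u = Σ [A_n cos(ω_n t) + B_n sin(ω_n t)] sin(ns), ω_n = n/2. From ICs: A_2=-1.
So u(s,t) = -sin(2s)cos(t), and ψ(s,t) = exp(-2t)u(s,t).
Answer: ψ(s, t) = -exp(-2t)sin(2s)cos(t)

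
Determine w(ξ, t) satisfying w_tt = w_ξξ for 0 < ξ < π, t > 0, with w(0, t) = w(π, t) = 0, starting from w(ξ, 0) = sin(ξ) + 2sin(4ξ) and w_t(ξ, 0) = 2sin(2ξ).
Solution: Separating variables: w = Σ [A_n cos(ω_n t) + B_n sin(ω_n t)] sin(nξ), ω_n = n. From ICs (B_n = velocity coefficient / ω_n): A_1=1, A_4=2, B_2=1.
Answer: w(ξ, t) = sin(2t)sin(2ξ) + sin(ξ)cos(t) + 2sin(4ξ)cos(4t)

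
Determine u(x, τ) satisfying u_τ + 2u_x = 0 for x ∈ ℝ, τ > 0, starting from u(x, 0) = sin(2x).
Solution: By method of characteristics (waves move right with speed 2):
Along characteristics x - 2τ = const, u is constant, so u(x,τ) = f(x - 2τ) with f = u(·, 0).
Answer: u(x, τ) = sin(2x - 4τ)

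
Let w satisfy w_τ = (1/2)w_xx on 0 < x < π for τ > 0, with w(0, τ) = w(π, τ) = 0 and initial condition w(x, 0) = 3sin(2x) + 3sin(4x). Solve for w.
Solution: Separating variables: w = Σ c_n exp(-n²τ/2) sin(nx). From w(x,0) = 3sin(2x) + 3sin(4x): c_2=3, c_4=3.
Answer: w(x, τ) = 3exp(-2τ)sin(2x) + 3exp(-8τ)sin(4x)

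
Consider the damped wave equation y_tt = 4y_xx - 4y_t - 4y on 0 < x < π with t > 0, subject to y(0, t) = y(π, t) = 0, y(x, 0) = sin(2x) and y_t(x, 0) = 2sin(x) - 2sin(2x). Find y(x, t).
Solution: Substitute y = exp(-2t)u.
Then y_t = exp(-2t)(u_t - 2u), y_tt = exp(-2t)(u_tt - 4u_t + 4u), y_xx = exp(-2t)u_xx; substituting and dividing by exp(-2t), the lower-order terms cancel: u_tt = 4u_xx (standard wave equation).
Data for u: u(x,0) = y(x,0) = sin(2x); u_t(x,0) = y_t(x,0) + 2y(x,0) = 2sin(x). The boundary conditions carry over: u(0,t) = u(π,t) = 0.
Separating variables: u = Σ [A_n cos(ω_n t) + B_n sin(ω_n t)] sin(nx), ω_n = 2n. From ICs (B_n = velocity coefficient / ω_n): A_2=1, B_1=1.
So u(x,t) = sin(2t)sin(x) + sin(2x)cos(4t), and y(x,t) = exp(-2t)u(x,t).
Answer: y(x, t) = exp(-2t)sin(2t)sin(x) + exp(-2t)sin(2x)cos(4t)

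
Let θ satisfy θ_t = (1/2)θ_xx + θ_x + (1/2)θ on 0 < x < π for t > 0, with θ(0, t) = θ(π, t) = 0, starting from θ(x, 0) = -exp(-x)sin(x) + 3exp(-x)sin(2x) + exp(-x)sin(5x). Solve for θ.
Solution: Substitute θ = exp(-x)u.
Then θ_x = exp(-x)(u_x - u), θ_xx = exp(-x)(u_xx - 2u_x + u), θ_t = exp(-x)u_t; substituting and dividing by exp(-x), the lower-order terms cancel: u_t = (1/2)u_xx (standard heat equation).
Data for u: u(x,0) = exp(x)θ(x,0) = -sin(x) + 3sin(2x) + sin(5x). The boundary conditions carry over: u(0,t) = u(π,t) = 0.
Separating variables: u = Σ c_n exp(-n²t/2) sin(nx). From u(x,0) = -sin(x) + 3sin(2x) + sin(5x): c_1=-1, c_2=3, c_5=1.
So u(x,t) = 3exp(-2t)sin(2x) - exp(-t/2)sin(x) + exp(-25t/2)sin(5x), and θ(x,t) = exp(-x)u(x,t).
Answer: θ(x, t) = 3exp(-2t)exp(-x)sin(2x) - exp(-t/2)exp(-x)sin(x) + exp(-25t/2)exp(-x)sin(5x)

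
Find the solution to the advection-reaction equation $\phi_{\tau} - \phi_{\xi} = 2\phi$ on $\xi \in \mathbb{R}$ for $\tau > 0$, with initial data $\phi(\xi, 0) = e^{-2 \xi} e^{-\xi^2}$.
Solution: Substitute $\phi = e^{-2\xi}u$.
Then $\phi_{\xi} = e^{-2\xi}(u_{\xi} - 2u)$, $\phi_{\tau} = e^{-2\xi}u_{\tau}$; substituting and dividing by $e^{-2\xi}$, the lower-order terms cancel: $u_{\tau} - u_{\xi} = 0$ (standard advection equation).
Data for $u$: $u(\xi,0) = e^{2\xi}\phi(\xi,0) = e^{-\xi^2}$.
By characteristics ($d\xi/d\tau = -1$), $u(\xi,\tau) = f(\xi + \tau)$ with $f = u( \cdot , 0)$.
So $u(\xi,\tau) = e^{-(\xi + \tau)^2}$, and $\phi(\xi,\tau) = e^{-2\xi}u(\xi,\tau)$.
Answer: $\phi(\xi, \tau) = e^{-2 \xi} e^{-(\tau + \xi)^2}$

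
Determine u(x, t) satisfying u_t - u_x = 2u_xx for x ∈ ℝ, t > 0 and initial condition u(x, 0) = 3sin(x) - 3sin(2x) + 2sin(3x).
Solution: Moving frame: η = x + t, σ = t, u = w(η,σ), so u_t = w_σ + w_η and u_xx = w_ηη.
Hence u_t - u_x = w_σ and the PDE becomes the heat equation w_σ = 2w_ηη on η ∈ ℝ.
Initial data: w(η,0) = u(η,0) = 3sin(η) - 3sin(2η) + 2sin(3η). Each mode sin(nη) decays as exp(-2n²σ) on ℝ, so w(η,σ) = Σ c_n exp(-2n²σ) sin(nη) with c_1=3, c_2=-3, c_3=2: w(η,σ) = 3exp(-2σ)sin(η) - 3exp(-8σ)sin(2η) + 2exp(-18σ)sin(3η).
Substituting back: u(x,t) = w(x + t, t).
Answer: u(x, t) = 3exp(-2t)sin(t + x) - 3exp(-8t)sin(2t + 2x) + 2exp(-18t)sin(3t + 3x)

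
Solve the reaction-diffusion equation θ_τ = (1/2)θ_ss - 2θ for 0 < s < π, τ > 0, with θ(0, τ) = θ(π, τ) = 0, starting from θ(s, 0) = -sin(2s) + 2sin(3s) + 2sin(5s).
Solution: Substitute θ = exp(-2τ)u, i.e. u = exp(2τ)θ.
By the product rule, θ_τ = exp(-2τ)(u_τ - 2u), θ_ss = exp(-2τ)u_ss.
Substituting into the PDE and dividing by exp(-2τ): u_τ - 2u = (1/2)u_ss - 2u.
The lower-order terms cancel, leaving the standard heat equation u_τ = (1/2)u_ss.
Initial data for u: u(s,0) = θ(s,0) = -sin(2s) + 2sin(3s) + 2sin(5s). The boundary conditions carry over: u(0,τ) = u(π,τ) = 0.
Solve for u:
  Using separation of variables u = X(s)G(τ):
  Eigenfunctions: sin(ns), n = 1, 2, 3, ...
  General solution: u(s, τ) = Σ c_n sin(ns) exp(-n² τ/2)
  Matching u(s,0) = -sin(2s) + 2sin(3s) + 2sin(5s) term by term: c_2=-1, c_3=2, c_5=2.
Hence u(s,τ) = -exp(-2τ)sin(2s) + 2exp(-9τ/2)sin(3s) + 2exp(-25τ/2)sin(5s).
Transform back: θ(s,τ) = exp(-2τ)u(s,τ).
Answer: θ(s, τ) = -exp(-4τ)sin(2s) + 2exp(-13τ/2)sin(3s) + 2exp(-29τ/2)sin(5s)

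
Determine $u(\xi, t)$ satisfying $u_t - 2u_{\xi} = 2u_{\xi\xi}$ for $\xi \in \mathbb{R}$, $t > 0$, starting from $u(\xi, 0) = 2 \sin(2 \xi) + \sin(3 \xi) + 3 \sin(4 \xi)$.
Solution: Moving frame: $\eta = \xi + 2t$, $\sigma = t$, $u = w(\eta,\sigma)$, so $u_t = w_{\sigma} + 2w_{\eta}$ and $u_{\xi\xi} = w_{\eta\eta}$.
Hence $u_t - 2u_{\xi} = w_{\sigma}$ and the PDE becomes the heat equation $w_{\sigma} = 2w_{\eta\eta}$ on $\eta \in \mathbb{R}$.
Initial data: $w(\eta,0) = u(\eta,0) = 2 \sin(2 \eta) + \sin(3 \eta) + 3 \sin(4 \eta)$. Each mode $\sin(n\eta)$ decays as $e^{-2n^2\sigma}$ on $\mathbb{R}$, so $w(\eta,\sigma) = \sum c_n e^{-2n^2\sigma} \sin(n\eta)$ with $c_2=2, c_3=1, c_4=3$: $w(\eta,\sigma) = 2 e^{-8 \sigma} \sin(2 \eta) + e^{-18 \sigma} \sin(3 \eta) + 3 e^{-32 \sigma} \sin(4 \eta)$.
Substituting back: $u(\xi,t) = w(\xi + 2t, t)$.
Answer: $u(\xi, t) = 2 e^{-8 t} \sin(2 \xi + 4 t) + e^{-18 t} \sin(3 \xi + 6 t) + 3 e^{-32 t} \sin(4 \xi + 8 t)$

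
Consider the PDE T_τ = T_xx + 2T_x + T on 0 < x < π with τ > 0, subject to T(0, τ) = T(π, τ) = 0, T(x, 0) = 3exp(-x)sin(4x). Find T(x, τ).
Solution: Substitute T = exp(-x)u, i.e. u = exp(x)T.
By the product rule, T_x = exp(-x)(u_x - u), T_xx = exp(-x)(u_xx - 2u_x + u), T_τ = exp(-x)u_τ.
Substituting into the PDE and dividing by exp(-x): u_τ = (u_xx - 2u_x + u) + 2(u_x - u) + u.
The lower-order terms cancel, leaving the standard heat equation u_τ = u_xx.
Initial data for u: u(x,0) = exp(x)T(x,0) = 3sin(4x). The boundary conditions carry over: u(0,τ) = u(π,τ) = 0.
Solve for u:
  Using separation of variables u = X(x)G(τ):
  Eigenfunctions: sin(nx), n = 1, 2, 3, ...
  General solution: u(x, τ) = Σ c_n sin(nx) exp(-n² τ)
  Matching u(x,0) = 3sin(4x) term by term: c_4=3.
Hence u(x,τ) = 3exp(-16τ)sin(4x).
Transform back: T(x,τ) = exp(-x)u(x,τ).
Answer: T(x, τ) = 3exp(-x)exp(-16τ)sin(4x)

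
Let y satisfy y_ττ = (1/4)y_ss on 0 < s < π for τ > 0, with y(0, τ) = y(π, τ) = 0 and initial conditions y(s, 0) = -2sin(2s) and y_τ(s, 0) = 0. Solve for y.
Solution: Using separation of variables y = X(s)T(τ):
Eigenfunctions: sin(ns), n = 1, 2, 3, ...
General solution: y(s, τ) = Σ [A_n cos(n τ/2) + B_n sin(n τ/2)] sin(ns)
From y(s,0) = -2sin(2s): A_2=-2. From y_τ(s,0) = 0: all B_n = 0.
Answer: y(s, τ) = -2sin(2s)cos(τ)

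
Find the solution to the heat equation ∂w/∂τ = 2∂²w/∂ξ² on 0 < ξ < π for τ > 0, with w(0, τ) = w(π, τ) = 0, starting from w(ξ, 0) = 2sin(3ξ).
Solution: Separating variables: w = Σ c_n exp(-2n²τ) sin(nξ). From w(ξ,0) = 2sin(3ξ): c_3=2.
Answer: w(ξ, τ) = 2exp(-18τ)sin(3ξ)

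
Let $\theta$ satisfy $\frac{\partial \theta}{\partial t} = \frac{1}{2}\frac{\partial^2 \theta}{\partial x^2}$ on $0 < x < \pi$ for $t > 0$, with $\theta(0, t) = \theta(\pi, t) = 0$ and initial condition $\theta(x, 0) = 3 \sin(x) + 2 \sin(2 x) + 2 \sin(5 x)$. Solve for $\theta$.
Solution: Separating variables: $\theta = \sum c_n e^{-n^2t/2} \sin(nx)$. From $\theta(x,0) = 3 \sin(x) + 2 \sin(2 x) + 2 \sin(5 x)$: $c_1=3, c_2=2, c_5=2$.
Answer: $\theta(x, t) = 2 e^{-2 t} \sin(2 x) + 3 e^{-t/2} \sin(x) + 2 e^{-25 t/2} \sin(5 x)$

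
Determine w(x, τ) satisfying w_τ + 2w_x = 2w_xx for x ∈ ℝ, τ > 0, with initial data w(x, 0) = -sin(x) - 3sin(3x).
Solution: Moving frame: η = x - 2τ, σ = τ, w = u(η,σ), so w_τ = u_σ - 2u_η and w_xx = u_ηη.
Hence w_τ + 2w_x = u_σ and the PDE becomes the heat equation u_σ = 2u_ηη on η ∈ ℝ.
Initial data: u(η,0) = w(η,0) = -sin(η) - 3sin(3η). Each mode sin(nη) decays as exp(-2n²σ) on ℝ, so u(η,σ) = Σ c_n exp(-2n²σ) sin(nη) with c_1=-1, c_3=-3: u(η,σ) = -exp(-2σ)sin(η) - 3exp(-18σ)sin(3η).
Substituting back: w(x,τ) = u(x - 2τ, τ).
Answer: w(x, τ) = -exp(-2τ)sin(x - 2τ) - 3exp(-18τ)sin(3x - 6τ)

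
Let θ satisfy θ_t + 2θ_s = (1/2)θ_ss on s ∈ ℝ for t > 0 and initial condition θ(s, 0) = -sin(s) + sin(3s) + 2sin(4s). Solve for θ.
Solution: Change to a moving frame: let η = s - 2t, σ = t and write θ(s,t) = u(η,σ).
By the chain rule θ_t = u_σ - 2u_η, θ_s = u_η, θ_ss = u_ηη.
Then θ_t + 2θ_s = u_σ: the advection term cancels and the PDE becomes the heat equation u_σ = (1/2)u_ηη on η ∈ ℝ.
Initial data: u(η,0) = θ(η,0) = -sin(η) + sin(3η) + 2sin(4η).
On η ∈ ℝ each mode satisfies (sin(nη))″ = -n² sin(nη), so exp(-n²σ/2) sin(nη) solves the heat equation; by superposition u(η,σ) = Σ c_n exp(-n²σ/2) sin(nη).
Reading off the coefficients: c_1=-1, c_3=1, c_4=2, so u(η,σ) = 2exp(-8σ)sin(4η) - exp(-σ/2)sin(η) + exp(-9σ/2)sin(3η).
Substituting back η = s - 2t, σ = t: θ(s,t) = u(s - 2t, t).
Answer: θ(s, t) = 2exp(-8t)sin(4s - 8t) - exp(-t/2)sin(s - 2t) + exp(-9t/2)sin(3s - 6t)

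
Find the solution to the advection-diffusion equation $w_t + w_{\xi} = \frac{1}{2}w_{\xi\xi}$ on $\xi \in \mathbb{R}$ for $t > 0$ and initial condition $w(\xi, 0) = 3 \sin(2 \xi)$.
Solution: Change to a moving frame: let $\eta = \xi - t$, $\sigma = t$ and write $w(\xi,t) = u(\eta,\sigma)$.
By the chain rule $w_t = u_{\sigma} - u_{\eta}$, $w_{\xi} = u_{\eta}$, $w_{\xi\xi} = u_{\eta\eta}$.
Then $w_t + w_{\xi} = u_{\sigma}$: the advection term cancels and the PDE becomes the heat equation $u_{\sigma} = \frac{1}{2}u_{\eta\eta}$ on $\eta \in \mathbb{R}$.
Initial data: $u(\eta,0) = w(\eta,0) = 3 \sin(2 \eta)$.
On $\eta \in \mathbb{R}$ each mode satisfies $(\sin(n\eta))'' = -n^2 \sin(n\eta)$, so $e^{-n^2\sigma/2} \sin(n\eta)$ solves the heat equation; by superposition $u(\eta,\sigma) = \sum c_n e^{-n^2\sigma/2} \sin(n\eta)$.
Reading off the coefficients: $c_2=3$, so $u(\eta,\sigma) = 3 e^{-2 \sigma} \sin(2 \eta)$.
Substituting back $\eta = \xi - t$, $\sigma = t$: $w(\xi,t) = u(\xi - t, t)$.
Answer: $w(\xi, t) = 3 e^{-2 t} \sin(2 \xi - 2 t)$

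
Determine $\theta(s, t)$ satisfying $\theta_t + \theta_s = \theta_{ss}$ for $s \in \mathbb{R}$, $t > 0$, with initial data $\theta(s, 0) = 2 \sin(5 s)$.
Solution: Change to a moving frame: let $\eta = s - t$, $\sigma = t$ and write $\theta(s,t) = u(\eta,\sigma)$.
By the chain rule $\theta_t = u_{\sigma} - u_{\eta}$, $\theta_s = u_{\eta}$, $\theta_{ss} = u_{\eta\eta}$.
Then $\theta_t + \theta_s = u_{\sigma}$: the advection term cancels and the PDE becomes the heat equation $u_{\sigma} = u_{\eta\eta}$ on $\eta \in \mathbb{R}$.
Initial data: $u(\eta,0) = \theta(\eta,0) = 2 \sin(5 \eta)$.
On $\eta \in \mathbb{R}$ each mode satisfies $(\sin(n\eta))'' = -n^2 \sin(n\eta)$, so $e^{-n^2\sigma} \sin(n\eta)$ solves the heat equation; by superposition $u(\eta,\sigma) = \sum c_n e^{-n^2\sigma} \sin(n\eta)$.
Reading off the coefficients: $c_5=2$, so $u(\eta,\sigma) = 2 e^{-25 \sigma} \sin(5 \eta)$.
Substituting back $\eta = s - t$, $\sigma = t$: $\theta(s,t) = u(s - t, t)$.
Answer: $\theta(s, t) = 2 e^{-25 t} \sin(5 s - 5 t)$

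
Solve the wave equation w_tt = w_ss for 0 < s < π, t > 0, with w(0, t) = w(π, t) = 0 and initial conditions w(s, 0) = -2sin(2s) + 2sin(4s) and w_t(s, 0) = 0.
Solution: Separating variables: w = Σ [A_n cos(ω_n t) + B_n sin(ω_n t)] sin(ns), ω_n = n. From ICs: A_2=-2, A_4=2.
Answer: w(s, t) = -2sin(2s)cos(2t) + 2sin(4s)cos(4t)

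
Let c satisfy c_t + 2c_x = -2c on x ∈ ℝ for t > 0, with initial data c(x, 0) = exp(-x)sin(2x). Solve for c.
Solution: Substitute c = exp(-x)u, i.e. u = exp(x)c.
By the product rule, c_x = exp(-x)(u_x - u), c_t = exp(-x)u_t.
Substituting into the PDE and dividing by exp(-x): u_t + 2(u_x - u) = -2u.
The lower-order terms cancel, leaving the standard advection equation u_t + 2u_x = 0.
Initial data for u: u(x,0) = exp(x)c(x,0) = sin(2x).
Solve for u:
  By method of characteristics (waves move right with speed 2):
  Along characteristics x - 2t = const, u is constant, so u(x,t) = f(x - 2t) with f = u(·, 0).
Hence u(x,t) = -sin(4t - 2x).
Transform back: c(x,t) = exp(-x)u(x,t).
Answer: c(x, t) = -exp(-x)sin(4t - 2x)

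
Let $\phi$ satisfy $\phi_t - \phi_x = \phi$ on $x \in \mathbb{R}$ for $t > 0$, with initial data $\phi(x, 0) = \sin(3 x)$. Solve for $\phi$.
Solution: Substitute $\phi = e^{t}u$.
Then $\phi_t = e^{t}(u_t + u)$, $\phi_x = e^{t}u_x$; substituting and dividing by $e^{t}$, the lower-order terms cancel: $u_t - u_x = 0$ (standard advection equation).
Data for $u$: $u(x,0) = \phi(x,0) = \sin(3 x)$.
By characteristics ($dx/dt = -1$), $u(x,t) = f(x + t)$ with $f = u( \cdot , 0)$.
So $u(x,t) = \sin(3 t + 3 x)$, and $\phi(x,t) = e^{t}u(x,t)$.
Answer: $\phi(x, t) = e^{t} \sin(3 t + 3 x)$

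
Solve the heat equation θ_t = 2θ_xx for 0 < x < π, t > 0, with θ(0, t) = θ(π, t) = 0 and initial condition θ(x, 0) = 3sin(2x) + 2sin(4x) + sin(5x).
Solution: Using separation of variables θ = X(x)G(t):
Eigenfunctions: sin(nx), n = 1, 2, 3, ...
General solution: θ(x, t) = Σ c_n sin(nx) exp(-2n² t)
Matching θ(x,0) = 3sin(2x) + 2sin(4x) + sin(5x) term by term: c_2=3, c_4=2, c_5=1.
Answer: θ(x, t) = 3exp(-8t)sin(2x) + 2exp(-32t)sin(4x) + exp(-50t)sin(5x)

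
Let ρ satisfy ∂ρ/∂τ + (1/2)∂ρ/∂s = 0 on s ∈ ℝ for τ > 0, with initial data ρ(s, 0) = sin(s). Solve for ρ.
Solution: By characteristics (ds/dτ = 1/2), ρ(s,τ) = f(s - (1/2)τ) with f = ρ(·, 0).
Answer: ρ(s, τ) = sin(s - τ/2)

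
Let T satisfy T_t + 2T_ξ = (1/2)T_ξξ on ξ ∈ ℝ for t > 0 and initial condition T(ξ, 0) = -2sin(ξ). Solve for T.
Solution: Change to a moving frame: let η = ξ - 2t, σ = t and write T(ξ,t) = u(η,σ).
By the chain rule T_t = u_σ - 2u_η, T_ξ = u_η, T_ξξ = u_ηη.
Then T_t + 2T_ξ = u_σ: the advection term cancels and the PDE becomes the heat equation u_σ = (1/2)u_ηη on η ∈ ℝ.
Initial data: u(η,0) = T(η,0) = -2sin(η).
On η ∈ ℝ each mode satisfies (sin(nη))″ = -n² sin(nη), so exp(-n²σ/2) sin(nη) solves the heat equation; by superposition u(η,σ) = Σ c_n exp(-n²σ/2) sin(nη).
Reading off the coefficients: c_1=-2, so u(η,σ) = -2exp(-σ/2)sin(η).
Substituting back η = ξ - 2t, σ = t: T(ξ,t) = u(ξ - 2t, t).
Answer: T(ξ, t) = 2exp(-t/2)sin(2t - ξ)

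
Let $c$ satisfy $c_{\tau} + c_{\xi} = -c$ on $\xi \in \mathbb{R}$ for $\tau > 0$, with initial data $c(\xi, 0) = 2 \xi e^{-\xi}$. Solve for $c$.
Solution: Substitute $c = e^{-\xi}u$.
Then $c_{\xi} = e^{-\xi}(u_{\xi} - u)$, $c_{\tau} = e^{-\xi}u_{\tau}$; substituting and dividing by $e^{-\xi}$, the lower-order terms cancel: $u_{\tau} + u_{\xi} = 0$ (standard advection equation).
Data for $u$: $u(\xi,0) = e^{\xi}c(\xi,0) = 2 \xi$.
By characteristics ($d\xi/d\tau = 1$), $u(\xi,\tau) = f(\xi - \tau)$ with $f = u( \cdot , 0)$.
So $u(\xi,\tau) = 2 \xi - 2 \tau$, and $c(\xi,\tau) = e^{-\xi}u(\xi,\tau)$.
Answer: $c(\xi, \tau) = -2 \tau e^{-\xi} + 2 \xi e^{-\xi}$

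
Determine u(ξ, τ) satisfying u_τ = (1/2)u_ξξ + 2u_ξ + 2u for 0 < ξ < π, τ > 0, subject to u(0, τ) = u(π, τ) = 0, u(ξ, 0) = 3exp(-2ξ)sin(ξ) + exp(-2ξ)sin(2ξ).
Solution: Substitute u = exp(-2ξ)w.
Then u_ξ = exp(-2ξ)(w_ξ - 2w), u_ξξ = exp(-2ξ)(w_ξξ - 4w_ξ + 4w), u_τ = exp(-2ξ)w_τ; substituting and dividing by exp(-2ξ), the lower-order terms cancel: w_τ = (1/2)w_ξξ (standard heat equation).
Data for w: w(ξ,0) = exp(2ξ)u(ξ,0) = 3sin(ξ) + sin(2ξ). The boundary conditions carry over: w(0,τ) = w(π,τ) = 0.
Separating variables: w = Σ c_n exp(-n²τ/2) sin(nξ). From w(ξ,0) = 3sin(ξ) + sin(2ξ): c_1=3, c_2=1.
So w(ξ,τ) = exp(-2τ)sin(2ξ) + 3exp(-τ/2)sin(ξ), and u(ξ,τ) = exp(-2ξ)w(ξ,τ).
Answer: u(ξ, τ) = exp(-2ξ)exp(-2τ)sin(2ξ) + 3exp(-2ξ)exp(-τ/2)sin(ξ)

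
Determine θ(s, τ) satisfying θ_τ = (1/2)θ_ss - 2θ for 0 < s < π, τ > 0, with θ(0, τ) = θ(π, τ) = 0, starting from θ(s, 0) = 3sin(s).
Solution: Substitute θ = exp(-2τ)u.
Then θ_τ = exp(-2τ)(u_τ - 2u), θ_ss = exp(-2τ)u_ss; substituting and dividing by exp(-2τ), the lower-order terms cancel: u_τ = (1/2)u_ss (standard heat equation).
Data for u: u(s,0) = θ(s,0) = 3sin(s). The boundary conditions carry over: u(0,τ) = u(π,τ) = 0.
Separating variables: u = Σ c_n exp(-n²τ/2) sin(ns). From u(s,0) = 3sin(s): c_1=3.
So u(s,τ) = 3exp(-τ/2)sin(s), and θ(s,τ) = exp(-2τ)u(s,τ).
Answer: θ(s, τ) = 3exp(-5τ/2)sin(s)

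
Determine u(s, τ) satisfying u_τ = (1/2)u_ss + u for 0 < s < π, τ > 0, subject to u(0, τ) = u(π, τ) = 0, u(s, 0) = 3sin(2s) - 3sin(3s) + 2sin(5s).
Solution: Substitute u = exp(τ)w.
Then u_τ = exp(τ)(w_τ + w), u_ss = exp(τ)w_ss; substituting and dividing by exp(τ), the lower-order terms cancel: w_τ = (1/2)w_ss (standard heat equation).
Data for w: w(s,0) = u(s,0) = 3sin(2s) - 3sin(3s) + 2sin(5s). The boundary conditions carry over: w(0,τ) = w(π,τ) = 0.
Separating variables: w = Σ c_n exp(-n²τ/2) sin(ns). From w(s,0) = 3sin(2s) - 3sin(3s) + 2sin(5s): c_2=3, c_3=-3, c_5=2.
So w(s,τ) = 3exp(-2τ)sin(2s) - 3exp(-9τ/2)sin(3s) + 2exp(-25τ/2)sin(5s), and u(s,τ) = exp(τ)w(s,τ).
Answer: u(s, τ) = 3exp(-τ)sin(2s) - 3exp(-7τ/2)sin(3s) + 2exp(-23τ/2)sin(5s)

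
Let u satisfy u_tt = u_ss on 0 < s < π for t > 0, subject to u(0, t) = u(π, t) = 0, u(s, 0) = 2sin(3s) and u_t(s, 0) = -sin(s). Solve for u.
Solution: Using separation of variables u = X(s)T(t):
Eigenfunctions: sin(ns), n = 1, 2, 3, ...
General solution: u(s, t) = Σ [A_n cos(n t) + B_n sin(n t)] sin(ns)
From u(s,0) = 2sin(3s): A_3=2. From u_t(s,0) = -sin(s), using u_t(s,0) = Σ ω_n B_n sin(ns) with ω_n = n: B_1 = (-1)/1 = -1.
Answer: u(s, t) = -sin(s)sin(t) + 2sin(3s)cos(3t)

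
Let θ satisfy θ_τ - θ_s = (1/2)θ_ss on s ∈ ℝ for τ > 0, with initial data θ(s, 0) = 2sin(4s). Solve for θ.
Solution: Change to a moving frame: let η = s + τ, σ = τ and write θ(s,τ) = u(η,σ).
By the chain rule θ_τ = u_σ + u_η, θ_s = u_η, θ_ss = u_ηη.
Then θ_τ - θ_s = u_σ: the advection term cancels and the PDE becomes the heat equation u_σ = (1/2)u_ηη on η ∈ ℝ.
Initial data: u(η,0) = θ(η,0) = 2sin(4η).
On η ∈ ℝ each mode satisfies (sin(nη))″ = -n² sin(nη), so exp(-n²σ/2) sin(nη) solves the heat equation; by superposition u(η,σ) = Σ c_n exp(-n²σ/2) sin(nη).
Reading off the coefficients: c_4=2, so u(η,σ) = 2exp(-8σ)sin(4η).
Substituting back η = s + τ, σ = τ: θ(s,τ) = u(s + τ, τ).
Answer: θ(s, τ) = 2exp(-8τ)sin(4s + 4τ)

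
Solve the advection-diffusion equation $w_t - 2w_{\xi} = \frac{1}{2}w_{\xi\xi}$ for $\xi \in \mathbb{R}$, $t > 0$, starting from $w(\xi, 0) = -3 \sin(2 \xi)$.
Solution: Change to a moving frame: let $\eta = \xi + 2t$, $\sigma = t$ and write $w(\xi,t) = u(\eta,\sigma)$.
By the chain rule $w_t = u_{\sigma} + 2u_{\eta}$, $w_{\xi} = u_{\eta}$, $w_{\xi\xi} = u_{\eta\eta}$.
Then $w_t - 2w_{\xi} = u_{\sigma}$: the advection term cancels and the PDE becomes the heat equation $u_{\sigma} = \frac{1}{2}u_{\eta\eta}$ on $\eta \in \mathbb{R}$.
Initial data: $u(\eta,0) = w(\eta,0) = -3 \sin(2 \eta)$.
On $\eta \in \mathbb{R}$ each mode satisfies $(\sin(n\eta))'' = -n^2 \sin(n\eta)$, so $e^{-n^2\sigma/2} \sin(n\eta)$ solves the heat equation; by superposition $u(\eta,\sigma) = \sum c_n e^{-n^2\sigma/2} \sin(n\eta)$.
Reading off the coefficients: $c_2=-3$, so $u(\eta,\sigma) = -3 e^{-2 \sigma} \sin(2 \eta)$.
Substituting back $\eta = \xi + 2t$, $\sigma = t$: $w(\xi,t) = u(\xi + 2t, t)$.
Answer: $w(\xi, t) = -3 e^{-2 t} \sin(2 \xi + 4 t)$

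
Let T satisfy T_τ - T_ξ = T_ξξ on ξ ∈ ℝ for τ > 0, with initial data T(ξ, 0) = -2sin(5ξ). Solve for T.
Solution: Moving frame: η = ξ + τ, σ = τ, T = u(η,σ), so T_τ = u_σ + u_η and T_ξξ = u_ηη.
Hence T_τ - T_ξ = u_σ and the PDE becomes the heat equation u_σ = u_ηη on η ∈ ℝ.
Initial data: u(η,0) = T(η,0) = -2sin(5η). Each mode sin(nη) decays as exp(-n²σ) on ℝ, so u(η,σ) = Σ c_n exp(-n²σ) sin(nη) with c_5=-2: u(η,σ) = -2exp(-25σ)sin(5η).
Substituting back: T(ξ,τ) = u(ξ + τ, τ).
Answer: T(ξ, τ) = -2exp(-25τ)sin(5ξ + 5τ)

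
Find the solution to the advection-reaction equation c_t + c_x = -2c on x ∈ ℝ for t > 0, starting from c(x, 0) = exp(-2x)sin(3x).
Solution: Substitute c = exp(-2x)u, i.e. u = exp(2x)c.
By the product rule, c_x = exp(-2x)(u_x - 2u), c_t = exp(-2x)u_t.
Substituting into the PDE and dividing by exp(-2x): u_t + (u_x - 2u) = -2u.
The lower-order terms cancel, leaving the standard advection equation u_t + u_x = 0.
Initial data for u: u(x,0) = exp(2x)c(x,0) = sin(3x).
Solve for u:
  By method of characteristics (waves move right with speed 1):
  Along characteristics x - t = const, u is constant, so u(x,t) = f(x - t) with f = u(·, 0).
Hence u(x,t) = -sin(3t - 3x).
Transform back: c(x,t) = exp(-2x)u(x,t).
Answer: c(x, t) = -exp(-2x)sin(3t - 3x)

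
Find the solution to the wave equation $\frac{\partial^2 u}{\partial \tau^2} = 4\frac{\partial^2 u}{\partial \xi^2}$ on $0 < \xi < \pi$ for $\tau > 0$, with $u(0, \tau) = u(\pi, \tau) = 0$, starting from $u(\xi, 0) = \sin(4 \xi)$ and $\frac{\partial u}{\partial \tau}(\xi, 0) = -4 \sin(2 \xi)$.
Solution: Using separation of variables $u = X(\xi)T(\tau)$:
Eigenfunctions: $\sin(n\xi)$, $n = 1, 2, 3, \ldots$
General solution: $u(\xi, \tau) = \sum [A_n \cos(2n \tau) + B_n \sin(2n \tau)] \sin(n\xi)$
From $u(\xi,0) = \sin(4 \xi)$: $A_4=1$. From $u_{\tau}(\xi,0) = -4 \sin(2 \xi)$, using $u_{\tau}(\xi,0) = \sum \omega_n B_n \sin(n\xi)$ with $\omega_n = 2n$: $B_2 = (-4)/4 = -1$.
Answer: $u(\xi, \tau) = - \sin(4 \tau) \sin(2 \xi) + \sin(4 \xi) \cos(8 \tau)$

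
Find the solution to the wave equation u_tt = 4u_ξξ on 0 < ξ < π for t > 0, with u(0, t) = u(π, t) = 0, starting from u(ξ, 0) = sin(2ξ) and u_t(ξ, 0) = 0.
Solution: Separating variables: u = Σ [A_n cos(ω_n t) + B_n sin(ω_n t)] sin(nξ), ω_n = 2n. From ICs: A_2=1.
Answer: u(ξ, t) = sin(2ξ)cos(4t)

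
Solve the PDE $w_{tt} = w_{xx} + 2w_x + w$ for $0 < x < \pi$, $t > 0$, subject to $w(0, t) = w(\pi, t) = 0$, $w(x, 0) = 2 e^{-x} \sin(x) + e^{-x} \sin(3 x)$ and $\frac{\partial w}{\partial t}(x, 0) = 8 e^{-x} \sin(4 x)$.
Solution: Substitute $w = e^{-x}u$, i.e. $u = e^{x}w$.
By the product rule, $w_x = e^{-x}(u_x - u)$, $w_{xx} = e^{-x}(u_{xx} - 2u_x + u)$, $w_{tt} = e^{-x}u_{tt}$.
Substituting into the PDE and dividing by $e^{-x}$: $u_{tt} = (u_{xx} - 2u_x + u) + 2(u_x - u) + u$.
The lower-order terms cancel, leaving the standard wave equation $u_{tt} = u_{xx}$.
Initial data for $u$: $u(x,0) = e^{x}w(x,0) = 2 \sin(x) + \sin(3 x)$; $u_t(x,0) = e^{x}w_t(x,0) = 8 \sin(4 x)$. The boundary conditions carry over: $u(0,t) = u(\pi,t) = 0$.
Solve for $u$:
  Using separation of variables $u = X(x)T(t)$:
  Eigenfunctions: $\sin(nx)$, $n = 1, 2, 3, \ldots$
  General solution: $u(x, t) = \sum [A_n \cos(n t) + B_n \sin(n t)] \sin(nx)$
  From $u(x,0) = 2 \sin(x) + \sin(3 x)$: $A_1=2, A_3=1$. From $u_t(x,0) = 8 \sin(4 x)$, using $u_t(x,0) = \sum \omega_n B_n \sin(nx)$ with $\omega_n = n$: $B_4 = 8/4 = 2$.
Hence $u(x,t) = 2 \sin(4 t) \sin(4 x) + 2 \sin(x) \cos(t) + \sin(3 x) \cos(3 t)$.
Transform back: $w(x,t) = e^{-x}u(x,t)$.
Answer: $w(x, t) = 2 e^{-x} \sin(4 t) \sin(4 x) + 2 e^{-x} \sin(x) \cos(t) + e^{-x} \sin(3 x) \cos(3 t)$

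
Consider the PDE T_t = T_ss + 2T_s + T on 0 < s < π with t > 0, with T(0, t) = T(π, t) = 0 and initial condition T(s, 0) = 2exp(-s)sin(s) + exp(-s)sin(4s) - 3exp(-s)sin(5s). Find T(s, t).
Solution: Substitute T = exp(-s)u, i.e. u = exp(s)T.
By the product rule, T_s = exp(-s)(u_s - u), T_ss = exp(-s)(u_ss - 2u_s + u), T_t = exp(-s)u_t.
Substituting into the PDE and dividing by exp(-s): u_t = (u_ss - 2u_s + u) + 2(u_s - u) + u.
The lower-order terms cancel, leaving the standard heat equation u_t = u_ss.
Initial data for u: u(s,0) = exp(s)T(s,0) = 2sin(s) + sin(4s) - 3sin(5s). The boundary conditions carry over: u(0,t) = u(π,t) = 0.
Solve for u:
  Using separation of variables u = X(s)G(t):
  Eigenfunctions: sin(ns), n = 1, 2, 3, ...
  General solution: u(s, t) = Σ c_n sin(ns) exp(-n² t)
  Matching u(s,0) = 2sin(s) + sin(4s) - 3sin(5s) term by term: c_1=2, c_4=1, c_5=-3.
Hence u(s,t) = 2exp(-t)sin(s) + exp(-16t)sin(4s) - 3exp(-25t)sin(5s).
Transform back: T(s,t) = exp(-s)u(s,t).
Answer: T(s, t) = 2exp(-s)exp(-t)sin(s) + exp(-s)exp(-16t)sin(4s) - 3exp(-s)exp(-25t)sin(5s)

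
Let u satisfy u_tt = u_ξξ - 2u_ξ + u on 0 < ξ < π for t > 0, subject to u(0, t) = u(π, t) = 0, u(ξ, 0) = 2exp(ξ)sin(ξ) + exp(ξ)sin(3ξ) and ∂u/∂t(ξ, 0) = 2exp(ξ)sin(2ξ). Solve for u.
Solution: Substitute u = exp(ξ)w.
Then u_ξ = exp(ξ)(w_ξ + w), u_ξξ = exp(ξ)(w_ξξ + 2w_ξ + w), u_tt = exp(ξ)w_tt; substituting and dividing by exp(ξ), the lower-order terms cancel: w_tt = w_ξξ (standard wave equation).
Data for w: w(ξ,0) = exp(-ξ)u(ξ,0) = 2sin(ξ) + sin(3ξ); w_t(ξ,0) = exp(-ξ)u_t(ξ,0) = 2sin(2ξ). The boundary conditions carry over: w(0,t) = w(π,t) = 0.
Separating variables: w = Σ [A_n cos(ω_n t) + B_n sin(ω_n t)] sin(nξ), ω_n = n. From ICs (B_n = velocity coefficient / ω_n): A_1=2, A_3=1, B_2=1.
So w(ξ,t) = sin(2t)sin(2ξ) + 2sin(ξ)cos(t) + sin(3ξ)cos(3t), and u(ξ,t) = exp(ξ)w(ξ,t).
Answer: u(ξ, t) = exp(ξ)sin(2t)sin(2ξ) + 2exp(ξ)sin(ξ)cos(t) + exp(ξ)sin(3ξ)cos(3t)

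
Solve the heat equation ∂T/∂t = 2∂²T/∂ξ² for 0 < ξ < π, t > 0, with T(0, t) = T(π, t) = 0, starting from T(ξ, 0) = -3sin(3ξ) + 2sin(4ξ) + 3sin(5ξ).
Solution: Using separation of variables T = X(ξ)G(t):
Eigenfunctions: sin(nξ), n = 1, 2, 3, ...
General solution: T(ξ, t) = Σ c_n sin(nξ) exp(-2n² t)
Matching T(ξ,0) = -3sin(3ξ) + 2sin(4ξ) + 3sin(5ξ) term by term: c_3=-3, c_4=2, c_5=3.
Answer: T(ξ, t) = -3exp(-18t)sin(3ξ) + 2exp(-32t)sin(4ξ) + 3exp(-50t)sin(5ξ)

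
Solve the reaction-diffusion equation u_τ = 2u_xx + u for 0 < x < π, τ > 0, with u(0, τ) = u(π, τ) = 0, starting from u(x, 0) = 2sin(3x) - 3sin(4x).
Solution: Substitute u = exp(τ)w, i.e. w = exp(-τ)u.
By the product rule, u_τ = exp(τ)(w_τ + w), u_xx = exp(τ)w_xx.
Substituting into the PDE and dividing by exp(τ): w_τ + w = 2w_xx + w.
The lower-order terms cancel, leaving the standard heat equation w_τ = 2w_xx.
Initial data for w: w(x,0) = u(x,0) = 2sin(3x) - 3sin(4x). The boundary conditions carry over: w(0,τ) = w(π,τ) = 0.
Solve for w:
  Using separation of variables w = X(x)T(τ):
  Eigenfunctions: sin(nx), n = 1, 2, 3, ...
  General solution: w(x, τ) = Σ c_n sin(nx) exp(-2n² τ)
  Matching w(x,0) = 2sin(3x) - 3sin(4x) term by term: c_3=2, c_4=-3.
Hence w(x,τ) = 2exp(-18τ)sin(3x) - 3exp(-32τ)sin(4x).
Transform back: u(x,τ) = exp(τ)w(x,τ).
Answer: u(x, τ) = 2exp(-17τ)sin(3x) - 3exp(-31τ)sin(4x)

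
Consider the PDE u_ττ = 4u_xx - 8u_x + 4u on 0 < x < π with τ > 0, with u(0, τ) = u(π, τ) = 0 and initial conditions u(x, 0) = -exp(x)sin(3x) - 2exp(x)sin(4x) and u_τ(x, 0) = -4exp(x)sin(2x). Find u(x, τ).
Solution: Substitute u = exp(x)w.
Then u_x = exp(x)(w_x + w), u_xx = exp(x)(w_xx + 2w_x + w), u_ττ = exp(x)w_ττ; substituting and dividing by exp(x), the lower-order terms cancel: w_ττ = 4w_xx (standard wave equation).
Data for w: w(x,0) = exp(-x)u(x,0) = -sin(3x) - 2sin(4x); w_τ(x,0) = exp(-x)u_τ(x,0) = -4sin(2x). The boundary conditions carry over: w(0,τ) = w(π,τ) = 0.
Separating variables: w = Σ [A_n cos(ω_n τ) + B_n sin(ω_n τ)] sin(nx), ω_n = 2n. From ICs (B_n = velocity coefficient / ω_n): A_3=-1, A_4=-2, B_2=-1.
So w(x,τ) = -sin(2x)sin(4τ) - sin(3x)cos(6τ) - 2sin(4x)cos(8τ), and u(x,τ) = exp(x)w(x,τ).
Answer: u(x, τ) = -exp(x)sin(2x)sin(4τ) - exp(x)sin(3x)cos(6τ) - 2exp(x)sin(4x)cos(8τ)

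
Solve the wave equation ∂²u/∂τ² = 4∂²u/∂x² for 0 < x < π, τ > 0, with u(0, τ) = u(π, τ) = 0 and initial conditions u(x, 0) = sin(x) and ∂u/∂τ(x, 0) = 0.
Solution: Separating variables: u = Σ [A_n cos(ω_n τ) + B_n sin(ω_n τ)] sin(nx), ω_n = 2n. From ICs: A_1=1.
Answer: u(x, τ) = sin(x)cos(2τ)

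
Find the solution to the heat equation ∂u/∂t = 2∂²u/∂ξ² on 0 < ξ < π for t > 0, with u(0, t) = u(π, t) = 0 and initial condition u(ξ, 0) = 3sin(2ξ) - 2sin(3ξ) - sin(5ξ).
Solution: Separating variables: u = Σ c_n exp(-2n²t) sin(nξ). From u(ξ,0) = 3sin(2ξ) - 2sin(3ξ) - sin(5ξ): c_2=3, c_3=-2, c_5=-1.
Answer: u(ξ, t) = 3exp(-8t)sin(2ξ) - 2exp(-18t)sin(3ξ) - exp(-50t)sin(5ξ)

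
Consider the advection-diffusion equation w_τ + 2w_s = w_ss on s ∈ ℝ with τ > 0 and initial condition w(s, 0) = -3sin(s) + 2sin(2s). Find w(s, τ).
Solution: Change to a moving frame: let η = s - 2τ, σ = τ and write w(s,τ) = u(η,σ).
By the chain rule w_τ = u_σ - 2u_η, w_s = u_η, w_ss = u_ηη.
Then w_τ + 2w_s = u_σ: the advection term cancels and the PDE becomes the heat equation u_σ = u_ηη on η ∈ ℝ.
Initial data: u(η,0) = w(η,0) = -3sin(η) + 2sin(2η).
On η ∈ ℝ each mode satisfies (sin(nη))″ = -n² sin(nη), so exp(-n²σ) sin(nη) solves the heat equation; by superposition u(η,σ) = Σ c_n exp(-n²σ) sin(nη).
Reading off the coefficients: c_1=-3, c_2=2, so u(η,σ) = -3exp(-σ)sin(η) + 2exp(-4σ)sin(2η).
Substituting back η = s - 2τ, σ = τ: w(s,τ) = u(s - 2τ, τ).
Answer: w(s, τ) = -3exp(-τ)sin(s - 2τ) + 2exp(-4τ)sin(2s - 4τ)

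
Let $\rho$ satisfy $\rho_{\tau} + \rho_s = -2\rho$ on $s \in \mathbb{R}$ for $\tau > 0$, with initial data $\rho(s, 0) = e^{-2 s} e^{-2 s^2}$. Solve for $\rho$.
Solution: Substitute $\rho = e^{-2s}u$, i.e. $u = e^{2s}\rho$.
By the product rule, $\rho_s = e^{-2s}(u_s - 2u)$, $\rho_{\tau} = e^{-2s}u_{\tau}$.
Substituting into the PDE and dividing by $e^{-2s}$: $u_{\tau} + (u_s - 2u) = -2u$.
The lower-order terms cancel, leaving the standard advection equation $u_{\tau} + u_s = 0$.
Initial data for $u$: $u(s,0) = e^{2s}\rho(s,0) = e^{-2 s^2}$.
Solve for $u$:
  By method of characteristics (waves move right with speed 1):
  Along characteristics $s - \tau =$ const, $u$ is constant, so $u(s,\tau) = f(s - \tau)$ with $f = u( \cdot , 0)$.
Hence $u(s,\tau) = e^{-2 (s - \tau)^2}$.
Transform back: $\rho(s,\tau) = e^{-2s}u(s,\tau)$.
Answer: $\rho(s, \tau) = e^{-2 s} e^{-2 (-\tau + s)^2}$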